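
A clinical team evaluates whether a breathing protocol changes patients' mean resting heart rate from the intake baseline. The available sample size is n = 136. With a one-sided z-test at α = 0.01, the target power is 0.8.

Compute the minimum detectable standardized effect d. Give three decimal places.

d ≈ 0.272

Need Φ(δ − 2.326) = 0.8, so δ = 2.326 + 0.842 = 3.168.
δ = d·√n ⇒ d = δ/√n = 3.168/√136 = 0.2717.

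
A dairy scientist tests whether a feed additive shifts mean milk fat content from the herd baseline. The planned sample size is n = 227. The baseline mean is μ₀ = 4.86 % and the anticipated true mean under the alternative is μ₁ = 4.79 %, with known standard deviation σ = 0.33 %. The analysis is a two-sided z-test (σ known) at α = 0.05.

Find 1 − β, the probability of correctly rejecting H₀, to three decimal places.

Standardized effect: d = |μ₁ − μ₀| / σ = |4.79 − 4.86| / 0.33 = 0.2121
Noncentrality parameter: δ = d·√n = 0.2121 × √227 = 3.1959
Critical value for a two-sided test at α = 0.05: z_{α/2} = 1.960.
Power = Φ(δ − 1.960) + Φ(−δ − 1.960) = Φ(1.236) + Φ(-5.156) = 0.8918 + 0.0000 = 0.8918.

Power ≈ 0.892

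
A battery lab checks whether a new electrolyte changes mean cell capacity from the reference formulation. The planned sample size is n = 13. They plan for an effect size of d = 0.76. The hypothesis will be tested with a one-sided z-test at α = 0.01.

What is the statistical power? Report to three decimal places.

Power ≈ 0.661

Noncentrality parameter: δ = d·√n = 0.76 × √13 = 2.7402
Critical value for a one-sided test at α = 0.01: z_α = 2.326.
Power = P(Z > 2.326 − δ) = Φ(0.414) = 0.6605.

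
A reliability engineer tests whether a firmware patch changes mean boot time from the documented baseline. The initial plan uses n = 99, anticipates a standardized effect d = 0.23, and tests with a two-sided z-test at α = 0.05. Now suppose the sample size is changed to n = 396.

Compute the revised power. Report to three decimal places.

With n = 396: δ = d·√n = 0.23 × √396 = 4.5769. Critical value z_{0.025} = 1.960.
Revised power = Φ(δ − 1.960) + Φ(−δ − 1.960) = Φ(2.617) + Φ(-6.537) = 0.9956 + 0.0000 = 0.9956.

Power ≈ 0.996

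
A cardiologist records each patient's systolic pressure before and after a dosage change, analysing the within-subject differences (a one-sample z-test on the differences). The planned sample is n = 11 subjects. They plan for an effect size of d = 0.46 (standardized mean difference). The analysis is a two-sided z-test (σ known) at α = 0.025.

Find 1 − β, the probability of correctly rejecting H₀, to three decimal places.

Noncentrality parameter: δ = d·√n = 0.46 × √11 = 1.5256
Two-sided α = 0.025 → critical value z_{0.0125} = 2.241.
Power = Φ(δ − 2.241) + Φ(−δ − 2.241) = Φ(-0.716) + Φ(-3.767) = 0.2371 + 0.0001 = 0.2372.

Power ≈ 0.237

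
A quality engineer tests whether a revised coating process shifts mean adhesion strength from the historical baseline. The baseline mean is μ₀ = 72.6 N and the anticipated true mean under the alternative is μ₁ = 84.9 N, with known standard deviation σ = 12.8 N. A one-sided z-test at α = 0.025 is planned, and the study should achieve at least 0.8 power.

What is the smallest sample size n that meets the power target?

Standardized effect: d = |μ₁ − μ₀| / σ = |84.9 − 72.6| / 12.8 = 0.9609
Set Φ(δ − 1.960) = 0.8; then δ − 1.960 = Φ⁻¹(0.8) = 0.842, giving δ = 2.802.
δ = d·√n ⇒ n = (δ/d)² = (2.802 / 0.9609)² = 8.50.
Round up to the next whole unit.

n = 9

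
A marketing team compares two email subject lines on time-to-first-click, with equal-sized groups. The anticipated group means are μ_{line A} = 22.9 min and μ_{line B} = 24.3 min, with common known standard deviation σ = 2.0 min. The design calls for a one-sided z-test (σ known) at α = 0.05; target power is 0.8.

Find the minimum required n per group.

Standardized effect: d = |μ_{line A} − μ_{line B}| / σ = |22.9 − 24.3| / 2.0 = 0.7000
Set Φ(δ − 1.645) = 0.8; then δ − 1.645 = Φ⁻¹(0.8) = 0.842, giving δ = 2.486.
δ = d·√(n/2) ⇒ n = 2(δ/d)² = 2 × (2.486 / 0.7000)² = 25.23.
Rounding up, n = 26 per group.

n = 26 per group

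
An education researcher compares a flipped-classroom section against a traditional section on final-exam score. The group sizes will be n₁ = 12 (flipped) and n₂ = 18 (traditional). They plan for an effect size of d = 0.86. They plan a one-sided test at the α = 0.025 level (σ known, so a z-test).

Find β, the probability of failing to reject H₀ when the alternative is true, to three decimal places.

β ≈ 0.364

Noncentrality parameter: δ = d / √(1/n₁ + 1/n₂) = 0.86 / √(1/12 + 1/18) = 2.3076
One-sided α = 0.025 → critical value z_{0.025} = 1.960.
Power = P(Z > 1.960 − δ) = Φ(0.348) = 0.6360.
Type II error: β = 1 − power = 1 − 0.6360 = 0.3640.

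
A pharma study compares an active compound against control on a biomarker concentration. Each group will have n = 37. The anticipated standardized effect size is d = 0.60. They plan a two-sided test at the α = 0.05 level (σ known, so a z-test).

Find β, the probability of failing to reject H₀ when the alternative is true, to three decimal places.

Noncentrality parameter: δ = d·√(n/2) = 0.60 × √(37/2) = 2.5807
Two-sided α = 0.05 → critical value z_{0.025} = 1.960.
Power = Φ(δ − 1.960) + Φ(−δ − 1.960) = Φ(0.621) + Φ(-4.541) = 0.7326 + 0.0000 = 0.7326.
Type II error: β = 1 − power = 1 − 0.7326 = 0.2674.

β ≈ 0.267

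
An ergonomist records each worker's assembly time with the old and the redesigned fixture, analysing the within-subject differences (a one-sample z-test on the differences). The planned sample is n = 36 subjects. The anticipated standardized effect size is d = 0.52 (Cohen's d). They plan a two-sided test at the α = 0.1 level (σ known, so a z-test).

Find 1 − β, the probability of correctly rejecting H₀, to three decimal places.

Noncentrality parameter: δ = d·√n = 0.52 × √36 = 3.1200
Critical value for a two-sided test at α = 0.1: z_{α/2} = 1.645.
Power = Φ(δ − 1.645) + Φ(−δ − 1.645) = Φ(1.475) + Φ(-4.765) = 0.9299 + 0.0000 = 0.9299.

Power ≈ 0.930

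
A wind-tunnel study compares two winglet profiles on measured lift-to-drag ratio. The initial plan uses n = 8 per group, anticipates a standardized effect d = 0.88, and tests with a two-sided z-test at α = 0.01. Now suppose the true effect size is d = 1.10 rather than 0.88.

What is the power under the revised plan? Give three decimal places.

With d = 1.10: δ = d·√(n/2) = 1.10 × √(8/2) = 2.2000. Critical value z_{0.005} = 2.576.
Revised power = Φ(δ − 2.576) + Φ(−δ − 2.576) = Φ(-0.376) + Φ(-4.776) = 0.3535 + 0.0000 = 0.3535.

Power ≈ 0.354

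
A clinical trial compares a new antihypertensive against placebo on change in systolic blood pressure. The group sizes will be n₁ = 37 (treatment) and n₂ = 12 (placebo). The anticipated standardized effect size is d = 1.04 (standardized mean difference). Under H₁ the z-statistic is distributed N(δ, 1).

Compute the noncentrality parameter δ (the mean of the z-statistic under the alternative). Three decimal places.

The noncentrality parameter scales effect size by the design's sample-size factor: δ = d / √(1/n₁ + 1/n₂) = 1.04 / √(1/37 + 1/12) = 3.1306

δ ≈ 3.131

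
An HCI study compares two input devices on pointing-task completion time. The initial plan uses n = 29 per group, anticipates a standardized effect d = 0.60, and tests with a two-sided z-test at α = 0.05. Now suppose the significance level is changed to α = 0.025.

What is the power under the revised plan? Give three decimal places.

Power ≈ 0.517

δ = d·√(n/2) = 0.60 × √(29/2) = 2.2847 (unchanged). New critical value: z_{0.0125} = 2.241.
Revised power = Φ(δ − 2.241) + Φ(−δ − 2.241) = Φ(0.043) + Φ(-4.526) = 0.5173 + 0.0000 = 0.5173.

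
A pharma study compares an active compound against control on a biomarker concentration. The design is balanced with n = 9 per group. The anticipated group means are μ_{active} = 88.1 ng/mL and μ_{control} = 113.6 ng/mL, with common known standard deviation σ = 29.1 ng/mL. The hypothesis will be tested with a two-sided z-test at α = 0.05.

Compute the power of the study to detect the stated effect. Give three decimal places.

Power ≈ 0.460

Standardized effect: d = |μ_{active} − μ_{control}| / σ = |88.1 − 113.6| / 29.1 = 0.8763
Noncentrality parameter: δ = d·√(n/2) = 0.8763 × √(9/2) = 1.8589
Two-sided α = 0.05 → critical value z_{0.025} = 1.960.
Power = Φ(δ − 1.960) + Φ(−δ − 1.960) = Φ(-0.101) + Φ(-3.819) = 0.4597 + 0.0001 = 0.4598.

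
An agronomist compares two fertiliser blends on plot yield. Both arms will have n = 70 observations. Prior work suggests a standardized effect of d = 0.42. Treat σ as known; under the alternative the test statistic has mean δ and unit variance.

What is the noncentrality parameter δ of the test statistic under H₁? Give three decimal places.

δ ≈ 2.485

δ = d·√(n/2) = 0.42 × √(70/2) = 2.4848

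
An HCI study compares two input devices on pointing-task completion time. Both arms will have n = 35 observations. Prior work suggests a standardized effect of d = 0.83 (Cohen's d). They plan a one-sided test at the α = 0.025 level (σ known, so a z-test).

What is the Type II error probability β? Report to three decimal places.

Noncentrality parameter: δ = d·√(n/2) = 0.83 × √(35/2) = 3.4721
Critical value for a one-sided test at α = 0.025: z_α = 1.960.
Power = P(Z > 1.960 − δ) = Φ(1.512) = 0.9348.
Type II error: β = 1 − power = 1 − 0.9348 = 0.0652.

β ≈ 0.065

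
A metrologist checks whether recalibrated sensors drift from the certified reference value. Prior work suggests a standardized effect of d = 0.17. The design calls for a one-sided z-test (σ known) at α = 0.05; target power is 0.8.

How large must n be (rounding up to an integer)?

For power 0.8 need Φ(δ − z_{0.05}) = 0.8, so δ = z_{0.05} + z_{0.20} = 1.645 + 0.842 = 2.486.
δ = d·√n ⇒ n = (δ/d)² = (2.486 / 0.17)² = 213.93.
Round up to the next whole unit.

n = 214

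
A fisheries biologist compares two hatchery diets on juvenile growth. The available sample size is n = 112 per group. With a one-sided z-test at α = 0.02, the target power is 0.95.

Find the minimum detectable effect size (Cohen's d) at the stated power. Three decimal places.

Required noncentrality: δ = z_{0.02} + z_{0.05} = 2.054 + 1.645 = 3.699.
δ = d·√(n/2) ⇒ d = δ/√(n/2) = 3.699/√(112/2) = 0.4942.

d ≈ 0.494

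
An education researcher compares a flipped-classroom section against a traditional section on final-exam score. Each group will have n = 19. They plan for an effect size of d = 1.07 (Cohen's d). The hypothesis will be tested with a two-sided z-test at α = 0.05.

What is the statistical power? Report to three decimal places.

Power ≈ 0.910

Noncentrality parameter: δ = d·√(n/2) = 1.07 × √(19/2) = 3.2980
Critical value for a two-sided test at α = 0.05: z_{α/2} = 1.960.
Power = Φ(δ − 1.960) + Φ(−δ − 1.960) = Φ(1.338) + Φ(-5.258) = 0.9096 + 0.0000 = 0.9096.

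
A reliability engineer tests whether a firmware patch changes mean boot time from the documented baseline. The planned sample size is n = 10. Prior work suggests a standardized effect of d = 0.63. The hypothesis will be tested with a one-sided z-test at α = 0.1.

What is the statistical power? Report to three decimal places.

Noncentrality parameter: δ = d·√n = 0.63 × √10 = 1.9922
One-sided α = 0.1 → critical value z_{0.1} = 1.282.
Power = P(Z > 1.282 − δ) = Φ(0.711) = 0.7614.

Power ≈ 0.761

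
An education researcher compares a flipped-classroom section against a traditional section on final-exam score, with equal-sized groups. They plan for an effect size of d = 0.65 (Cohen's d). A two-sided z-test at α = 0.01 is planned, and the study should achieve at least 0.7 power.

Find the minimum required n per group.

n = 46 per group

Set Φ(δ − 2.576) = 0.7; then δ − 2.576 = Φ⁻¹(0.7) = 0.524, giving δ = 3.100.
(Ignoring the negligible lower-tail rejection probability gives the usual closed-form inversion.)
δ = d·√(n/2) ⇒ n = 2(δ/d)² = 2 × (3.100 / 0.65)² = 45.50.
Round up to the next whole unit.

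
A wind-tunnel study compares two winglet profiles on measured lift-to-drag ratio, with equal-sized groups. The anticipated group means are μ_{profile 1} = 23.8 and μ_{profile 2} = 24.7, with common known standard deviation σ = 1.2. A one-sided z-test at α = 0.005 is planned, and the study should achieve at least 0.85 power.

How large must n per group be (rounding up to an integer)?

n = 47 per group

Standardized effect: d = |μ_{profile 1} − μ_{profile 2}| / σ = |23.8 − 24.7| / 1.2 = 0.7500
For power 0.85 need Φ(δ − z_{0.005}) = 0.85, so δ = z_{0.005} + z_{0.15} = 2.576 + 1.036 = 3.612.
δ = d·√(n/2) ⇒ n = 2(δ/d)² = 2 × (3.612 / 0.7500)² = 46.39.
Round up to the next whole unit.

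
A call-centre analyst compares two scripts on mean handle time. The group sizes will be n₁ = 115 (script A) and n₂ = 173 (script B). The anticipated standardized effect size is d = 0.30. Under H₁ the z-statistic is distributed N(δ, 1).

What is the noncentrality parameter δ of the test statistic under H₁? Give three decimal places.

δ = d / √(1/n₁ + 1/n₂) = 0.30 / √(1/115 + 1/173) = 2.4934

δ ≈ 2.493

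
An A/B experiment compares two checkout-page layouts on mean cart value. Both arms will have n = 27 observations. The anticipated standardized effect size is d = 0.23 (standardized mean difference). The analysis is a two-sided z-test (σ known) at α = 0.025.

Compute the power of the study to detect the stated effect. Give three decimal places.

Noncentrality parameter: δ = d·√(n/2) = 0.23 × √(27/2) = 0.8451
Critical value for a two-sided test at α = 0.025: z_{α/2} = 2.241.
Power = Φ(δ − 2.241) + Φ(−δ − 2.241) = Φ(-1.396) + Φ(-3.086) = 0.0813 + 0.0010 = 0.0823.

Power ≈ 0.082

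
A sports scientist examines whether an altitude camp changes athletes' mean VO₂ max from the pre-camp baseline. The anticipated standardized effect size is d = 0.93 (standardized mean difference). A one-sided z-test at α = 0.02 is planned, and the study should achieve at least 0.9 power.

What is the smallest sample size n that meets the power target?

For power 0.9 need Φ(δ − z_{0.02}) = 0.9, so δ = z_{0.02} + z_{0.10} = 2.054 + 1.282 = 3.335.
δ = d·√n ⇒ n = (δ/d)² = (3.335 / 0.93)² = 12.86.
Rounding up, n = 13.

n = 13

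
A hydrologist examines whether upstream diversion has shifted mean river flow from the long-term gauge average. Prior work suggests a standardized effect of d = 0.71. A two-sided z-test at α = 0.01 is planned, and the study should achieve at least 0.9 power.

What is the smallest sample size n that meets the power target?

n = 30

Set Φ(δ − 2.576) = 0.9; then δ − 2.576 = Φ⁻¹(0.9) = 1.282, giving δ = 3.857.
(The Φ(−δ − z_{α/2}) term is vanishingly small for δ > 0 and is dropped in the standard sample-size formula.)
δ = d·√n ⇒ n = (δ/d)² = (3.857 / 0.71)² = 29.52.
Round up to the next whole unit.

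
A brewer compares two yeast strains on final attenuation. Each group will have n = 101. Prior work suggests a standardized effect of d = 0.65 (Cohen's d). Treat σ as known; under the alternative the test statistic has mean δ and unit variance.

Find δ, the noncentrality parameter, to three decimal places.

δ = d·√(n/2) = 0.65 × √(101/2) = 4.6191

δ ≈ 4.619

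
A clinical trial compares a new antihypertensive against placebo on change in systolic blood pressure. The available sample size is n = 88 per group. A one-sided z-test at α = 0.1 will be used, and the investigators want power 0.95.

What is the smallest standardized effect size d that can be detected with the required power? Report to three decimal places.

d ≈ 0.441

Required noncentrality: δ = z_{0.1} + z_{0.05} = 1.282 + 1.645 = 2.926.
δ = d·√(n/2) ⇒ d = δ/√(n/2) = 2.926/√(88/2) = 0.4412.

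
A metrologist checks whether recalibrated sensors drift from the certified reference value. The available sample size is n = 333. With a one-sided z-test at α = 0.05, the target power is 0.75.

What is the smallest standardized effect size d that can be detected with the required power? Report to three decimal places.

Need Φ(δ − 1.645) = 0.75, so δ = 1.645 + 0.674 = 2.319.
δ = d·√n ⇒ d = δ/√n = 2.319/√333 = 0.1271.

d ≈ 0.127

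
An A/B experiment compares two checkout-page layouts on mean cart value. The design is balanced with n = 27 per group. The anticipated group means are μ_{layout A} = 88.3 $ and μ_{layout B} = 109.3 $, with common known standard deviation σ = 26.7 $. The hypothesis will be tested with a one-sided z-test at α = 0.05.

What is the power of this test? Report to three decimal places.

Power ≈ 0.893

Standardized effect: d = |μ_{layout A} − μ_{layout B}| / σ = |88.3 − 109.3| / 26.7 = 0.7865
Noncentrality parameter: δ = d·√(n/2) = 0.7865 × √(27/2) = 2.8898
One-sided α = 0.05 → critical value z_{0.05} = 1.645.
Power = P(Z > 1.645 − δ) = Φ(1.245) = 0.8934.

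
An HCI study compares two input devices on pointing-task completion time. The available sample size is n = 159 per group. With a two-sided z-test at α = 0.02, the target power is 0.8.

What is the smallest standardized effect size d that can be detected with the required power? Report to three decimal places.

d ≈ 0.355

Need Φ(δ − 2.326) = 0.8, so δ = 2.326 + 0.842 = 3.168.
(Lower-tail contribution to power is negligible for δ > 0.)
δ = d·√(n/2) ⇒ d = δ/√(n/2) = 3.168/√(159/2) = 0.3553.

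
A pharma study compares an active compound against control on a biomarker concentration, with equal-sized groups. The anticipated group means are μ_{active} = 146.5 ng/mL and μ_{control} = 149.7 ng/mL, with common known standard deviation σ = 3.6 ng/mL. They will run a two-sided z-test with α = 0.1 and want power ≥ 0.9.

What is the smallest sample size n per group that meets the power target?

n = 22 per group

Standardized effect: d = |μ_{active} − μ_{control}| / σ = |146.5 − 149.7| / 3.6 = 0.8889
Set Φ(δ − 1.645) = 0.9; then δ − 1.645 = Φ⁻¹(0.9) = 1.282, giving δ = 2.926.
(The Φ(−δ − z_{α/2}) term is vanishingly small for δ > 0 and is dropped in the standard sample-size formula.)
δ = d·√(n/2) ⇒ n = 2(δ/d)² = 2 × (2.926 / 0.8889)² = 21.68.
Round up to the next whole unit.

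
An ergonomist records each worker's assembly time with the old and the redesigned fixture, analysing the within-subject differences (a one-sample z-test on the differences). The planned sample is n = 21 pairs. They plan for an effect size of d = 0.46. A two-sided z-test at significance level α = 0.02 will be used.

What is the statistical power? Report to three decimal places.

Power ≈ 0.414

Noncentrality parameter: δ = d·√n = 0.46 × √21 = 2.1080
Two-sided α = 0.02 → critical value z_{0.01} = 2.326.
Power = Φ(δ − 2.326) + Φ(−δ − 2.326) = Φ(-0.218) + Φ(-4.434) = 0.4136 + 0.0000 = 0.4136.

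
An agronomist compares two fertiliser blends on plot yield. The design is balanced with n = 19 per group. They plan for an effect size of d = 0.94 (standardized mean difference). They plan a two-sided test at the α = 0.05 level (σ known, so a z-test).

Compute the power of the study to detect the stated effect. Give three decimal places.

Power ≈ 0.826

Noncentrality parameter: δ = d·√(n/2) = 0.94 × √(19/2) = 2.8973
Critical value for a two-sided test at α = 0.05: z_{α/2} = 1.960.
Power = Φ(δ − 1.960) + Φ(−δ − 1.960) = Φ(0.937) + Φ(-4.857) = 0.8257 + 0.0000 = 0.8257.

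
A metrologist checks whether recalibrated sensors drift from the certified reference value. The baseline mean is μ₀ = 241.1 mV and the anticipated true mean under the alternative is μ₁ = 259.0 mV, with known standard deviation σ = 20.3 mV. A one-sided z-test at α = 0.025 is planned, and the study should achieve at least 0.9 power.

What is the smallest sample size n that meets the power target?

n = 14

Standardized effect: d = |μ₁ − μ₀| / σ = |259.0 − 241.1| / 20.3 = 0.8818
For power 0.9 need Φ(δ − z_{0.025}) = 0.9, so δ = z_{0.025} + z_{0.10} = 1.960 + 1.282 = 3.242.
δ = d·√n ⇒ n = (δ/d)² = (3.242 / 0.8818)² = 13.51.
Round up to the next whole unit.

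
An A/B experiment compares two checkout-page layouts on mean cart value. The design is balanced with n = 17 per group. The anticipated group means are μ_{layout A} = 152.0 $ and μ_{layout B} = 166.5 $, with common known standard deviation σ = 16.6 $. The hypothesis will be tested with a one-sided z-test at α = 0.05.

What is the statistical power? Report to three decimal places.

Power ≈ 0.816

Standardized effect: d = |μ_{layout A} − μ_{layout B}| / σ = |152.0 − 166.5| / 16.6 = 0.8735
Noncentrality parameter: δ = d·√(n/2) = 0.8735 × √(17/2) = 2.5467
One-sided α = 0.05 → critical value z_{0.05} = 1.645.
Power = P(Z > 1.645 − δ) = Φ(0.902) = 0.8164.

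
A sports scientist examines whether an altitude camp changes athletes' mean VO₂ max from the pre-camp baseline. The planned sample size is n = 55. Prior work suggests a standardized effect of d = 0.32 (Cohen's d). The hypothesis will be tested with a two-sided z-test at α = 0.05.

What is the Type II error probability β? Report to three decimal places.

Noncentrality parameter: δ = d·√n = 0.32 × √55 = 2.3732
Two-sided α = 0.05 → critical value z_{0.025} = 1.960.
Power = Φ(δ − 1.960) + Φ(−δ − 1.960) = Φ(0.413) + Φ(-4.333) = 0.6603 + 0.0000 = 0.6603.
Type II error: β = 1 − power = 1 − 0.6603 = 0.3397.

β ≈ 0.340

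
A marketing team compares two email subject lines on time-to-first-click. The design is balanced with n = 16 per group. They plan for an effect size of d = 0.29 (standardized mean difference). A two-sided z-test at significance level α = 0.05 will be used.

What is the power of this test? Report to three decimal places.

Noncentrality parameter: δ = d·√(n/2) = 0.29 × √(16/2) = 0.8202
Two-sided α = 0.05 → critical value z_{0.025} = 1.960.
Power = Φ(δ − 1.960) + Φ(−δ − 1.960) = Φ(-1.140) + Φ(-2.780) = 0.1272 + 0.0027 = 0.1299.

Power ≈ 0.130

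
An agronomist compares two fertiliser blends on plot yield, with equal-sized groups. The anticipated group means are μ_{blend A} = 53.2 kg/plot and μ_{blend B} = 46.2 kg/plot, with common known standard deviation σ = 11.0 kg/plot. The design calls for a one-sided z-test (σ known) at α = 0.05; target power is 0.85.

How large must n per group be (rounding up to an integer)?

Standardized effect: d = |μ_{blend A} − μ_{blend B}| / σ = |53.2 − 46.2| / 11.0 = 0.6364
Set Φ(δ − 1.645) = 0.85; then δ − 1.645 = Φ⁻¹(0.85) = 1.036, giving δ = 2.681.
δ = d·√(n/2) ⇒ n = 2(δ/d)² = 2 × (2.681 / 0.6364)² = 35.51.
Round up to the next whole unit.

n = 36 per group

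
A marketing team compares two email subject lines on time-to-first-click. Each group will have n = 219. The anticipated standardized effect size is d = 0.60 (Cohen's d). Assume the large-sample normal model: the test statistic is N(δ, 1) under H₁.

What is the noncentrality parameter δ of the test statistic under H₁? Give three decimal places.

The noncentrality parameter scales effect size by the design's sample-size factor: δ = d·√(n/2) = 0.60 × √(219/2) = 6.2785

δ ≈ 6.279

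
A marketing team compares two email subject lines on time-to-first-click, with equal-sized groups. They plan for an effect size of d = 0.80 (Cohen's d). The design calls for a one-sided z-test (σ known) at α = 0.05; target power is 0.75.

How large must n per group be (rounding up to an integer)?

n = 17 per group

For power 0.75 need Φ(δ − z_{0.05}) = 0.75, so δ = z_{0.05} + z_{0.25} = 1.645 + 0.674 = 2.319.
δ = d·√(n/2) ⇒ n = 2(δ/d)² = 2 × (2.319 / 0.80)² = 16.81.
Round up to the next whole unit.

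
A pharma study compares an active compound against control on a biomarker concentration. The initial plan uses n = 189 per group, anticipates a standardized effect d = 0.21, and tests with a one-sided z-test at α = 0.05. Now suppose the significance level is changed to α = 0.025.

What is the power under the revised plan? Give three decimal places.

Power ≈ 0.532

δ = d·√(n/2) = 0.21 × √(189/2) = 2.0414 (unchanged). New critical value: z_{0.025} = 1.960.
Revised power = P(Z > 1.960 − δ) = Φ(0.081) = 0.5325.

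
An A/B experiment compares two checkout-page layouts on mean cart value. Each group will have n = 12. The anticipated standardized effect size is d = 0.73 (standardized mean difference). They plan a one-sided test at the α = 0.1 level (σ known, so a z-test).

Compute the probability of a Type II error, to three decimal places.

β ≈ 0.306

Noncentrality parameter: δ = d·√(n/2) = 0.73 × √(12/2) = 1.7881
Critical value for a one-sided test at α = 0.1: z_α = 1.282.
Power = Φ(δ − 1.282) = Φ(0.507) = 0.6938.
Type II error: β = 1 − power = 1 − 0.6938 = 0.3062.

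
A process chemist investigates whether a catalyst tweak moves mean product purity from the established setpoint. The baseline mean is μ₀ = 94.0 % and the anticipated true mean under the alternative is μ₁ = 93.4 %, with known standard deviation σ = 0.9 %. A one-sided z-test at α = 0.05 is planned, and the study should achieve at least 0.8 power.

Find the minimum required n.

n = 14

Standardized effect: d = |μ₁ − μ₀| / σ = |93.4 − 94.0| / 0.9 = 0.6667
Set Φ(δ − 1.645) = 0.8; then δ − 1.645 = Φ⁻¹(0.8) = 0.842, giving δ = 2.486.
δ = d·√n ⇒ n = (δ/d)² = (2.486 / 0.6667)² = 13.91.
Round up to the next whole unit.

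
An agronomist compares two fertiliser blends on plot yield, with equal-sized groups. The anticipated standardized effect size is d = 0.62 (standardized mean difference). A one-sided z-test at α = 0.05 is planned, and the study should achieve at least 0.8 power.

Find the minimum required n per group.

Set Φ(δ − 1.645) = 0.8; then δ − 1.645 = Φ⁻¹(0.8) = 0.842, giving δ = 2.486.
δ = d·√(n/2) ⇒ n = 2(δ/d)² = 2 × (2.486 / 0.62)² = 32.17.
Rounding up, n = 33 per group.

n = 33 per group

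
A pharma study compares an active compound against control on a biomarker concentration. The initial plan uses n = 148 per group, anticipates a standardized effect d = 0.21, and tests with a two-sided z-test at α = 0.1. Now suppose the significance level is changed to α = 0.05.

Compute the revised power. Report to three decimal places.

δ = d·√(n/2) = 0.21 × √(148/2) = 1.8065 (unchanged). New critical value: z_{0.025} = 1.960.
Revised power = Φ(δ − 1.960) + Φ(−δ − 1.960) = Φ(-0.153) + Φ(-3.766) = 0.4390 + 0.0001 = 0.4391.

Power ≈ 0.439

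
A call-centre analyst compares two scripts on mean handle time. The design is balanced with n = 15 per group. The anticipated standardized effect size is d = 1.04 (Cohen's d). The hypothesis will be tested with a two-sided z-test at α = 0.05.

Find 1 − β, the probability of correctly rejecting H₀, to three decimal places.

Power ≈ 0.813

Noncentrality parameter: δ = d·√(n/2) = 1.04 × √(15/2) = 2.8482
Two-sided α = 0.05 → critical value z_{0.025} = 1.960.
Power = Φ(δ − 1.960) + Φ(−δ − 1.960) = Φ(0.888) + Φ(-4.808) = 0.8128 + 0.0000 = 0.8128.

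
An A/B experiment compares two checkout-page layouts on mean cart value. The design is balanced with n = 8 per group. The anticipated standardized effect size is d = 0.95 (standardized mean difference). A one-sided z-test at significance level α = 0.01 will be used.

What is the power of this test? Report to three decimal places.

Noncentrality parameter: δ = d·√(n/2) = 0.95 × √(8/2) = 1.9000
Critical value for a one-sided test at α = 0.01: z_α = 2.326.
Power = Φ(δ − 2.326) = Φ(-0.426) = 0.3349.

Power ≈ 0.335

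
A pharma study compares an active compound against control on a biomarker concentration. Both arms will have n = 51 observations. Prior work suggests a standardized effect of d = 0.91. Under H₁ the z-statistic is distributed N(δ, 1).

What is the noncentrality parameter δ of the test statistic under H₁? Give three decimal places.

The noncentrality parameter scales effect size by the design's sample-size factor: δ = d·√(n/2) = 0.91 × √(51/2) = 4.5953

δ ≈ 4.595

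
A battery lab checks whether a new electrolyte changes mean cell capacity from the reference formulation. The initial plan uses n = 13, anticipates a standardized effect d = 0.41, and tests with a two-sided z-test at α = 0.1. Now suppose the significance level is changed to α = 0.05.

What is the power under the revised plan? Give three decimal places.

Power ≈ 0.315

δ = d·√n = 0.41 × √13 = 1.4783 (unchanged). New critical value: z_{0.025} = 1.960.
Revised power = Φ(δ − 1.960) + Φ(−δ − 1.960) = Φ(-0.482) + Φ(-3.438) = 0.3150 + 0.0003 = 0.3153.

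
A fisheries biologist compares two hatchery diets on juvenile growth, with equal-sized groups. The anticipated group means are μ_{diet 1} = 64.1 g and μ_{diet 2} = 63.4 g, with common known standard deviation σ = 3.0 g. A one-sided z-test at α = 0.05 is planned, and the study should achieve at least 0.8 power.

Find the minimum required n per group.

Standardized effect: d = |μ_{diet 1} − μ_{diet 2}| / σ = |64.1 − 63.4| / 3.0 = 0.2333
For power 0.8 need Φ(δ − z_{0.05}) = 0.8, so δ = z_{0.05} + z_{0.20} = 1.645 + 0.842 = 2.486.
δ = d·√(n/2) ⇒ n = 2(δ/d)² = 2 × (2.486 / 0.2333)² = 227.11.
Rounding up, n = 228 per group.

n = 228 per group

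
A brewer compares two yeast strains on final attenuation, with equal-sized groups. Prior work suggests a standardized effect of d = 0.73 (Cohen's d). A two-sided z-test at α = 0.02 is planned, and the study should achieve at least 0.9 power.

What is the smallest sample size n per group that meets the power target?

Set Φ(δ − 2.326) = 0.9; then δ − 2.326 = Φ⁻¹(0.9) = 1.282, giving δ = 3.608.
(Ignoring the negligible lower-tail rejection probability gives the usual closed-form inversion.)
δ = d·√(n/2) ⇒ n = 2(δ/d)² = 2 × (3.608 / 0.73)² = 48.85.
Round up to the next whole unit.

n = 49 per group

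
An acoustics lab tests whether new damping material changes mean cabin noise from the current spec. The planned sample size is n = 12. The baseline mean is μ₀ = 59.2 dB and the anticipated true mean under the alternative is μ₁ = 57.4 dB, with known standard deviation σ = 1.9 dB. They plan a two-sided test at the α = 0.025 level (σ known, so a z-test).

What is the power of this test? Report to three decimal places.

Standardized effect: d = |μ₁ − μ₀| / σ = |57.4 − 59.2| / 1.9 = 0.9474
Noncentrality parameter: λ = d·√n = 0.9474 × √12 = 3.2818
Two-sided α = 0.025 → critical value z_{0.0125} = 2.241.
Power = Φ(λ − 2.241) + Φ(−λ − 2.241) = Φ(1.040) + Φ(-5.523) = 0.8509 + 0.0000 = 0.8509.

Power ≈ 0.851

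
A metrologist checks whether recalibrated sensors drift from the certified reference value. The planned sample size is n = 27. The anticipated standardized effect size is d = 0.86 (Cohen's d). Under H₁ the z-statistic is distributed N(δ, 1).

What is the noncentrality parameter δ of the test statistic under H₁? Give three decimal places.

δ = d·√n = 0.86 × √27 = 4.4687

δ ≈ 4.469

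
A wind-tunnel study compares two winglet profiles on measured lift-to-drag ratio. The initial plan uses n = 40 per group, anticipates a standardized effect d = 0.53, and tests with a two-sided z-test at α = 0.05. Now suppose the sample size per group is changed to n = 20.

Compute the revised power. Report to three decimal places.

With n = 20 per group: δ = d·√(n/2) = 0.53 × √(20/2) = 1.6760. Critical value z_{0.025} = 1.960.
Revised power = Φ(δ − 1.960) + Φ(−δ − 1.960) = Φ(-0.284) + Φ(-3.636) = 0.3882 + 0.0001 = 0.3884.

Power ≈ 0.388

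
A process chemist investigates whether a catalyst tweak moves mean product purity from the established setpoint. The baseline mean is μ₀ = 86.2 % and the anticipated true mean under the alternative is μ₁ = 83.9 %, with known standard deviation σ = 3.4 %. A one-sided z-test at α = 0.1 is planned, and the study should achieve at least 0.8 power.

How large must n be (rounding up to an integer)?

n = 10

Standardized effect: d = |μ₁ − μ₀| / σ = |83.9 − 86.2| / 3.4 = 0.6765
For power 0.8 need Φ(δ − z_{0.1}) = 0.8, so δ = z_{0.1} + z_{0.20} = 1.282 + 0.842 = 2.123.
δ = d·√n ⇒ n = (δ/d)² = (2.123 / 0.6765)² = 9.85.
Rounding up, n = 10.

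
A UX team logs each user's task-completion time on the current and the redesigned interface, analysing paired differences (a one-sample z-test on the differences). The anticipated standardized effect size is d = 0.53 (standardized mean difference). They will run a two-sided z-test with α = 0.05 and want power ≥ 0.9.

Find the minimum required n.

n = 38

For power 0.9 need Φ(δ − z_{0.025}) = 0.9, so δ = z_{0.025} + z_{0.10} = 1.960 + 1.282 = 3.242.
(For δ > 0 the lower-tail rejection region contributes negligibly to power, so the one-term inversion is standard.)
δ = d·√n ⇒ n = (δ/d)² = (3.242 / 0.53)² = 37.41.
Rounding up, n = 38.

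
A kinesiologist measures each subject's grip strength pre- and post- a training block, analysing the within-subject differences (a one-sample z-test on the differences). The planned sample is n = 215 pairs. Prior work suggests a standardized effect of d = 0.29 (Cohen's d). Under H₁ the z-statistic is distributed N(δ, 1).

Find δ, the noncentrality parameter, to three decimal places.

δ = d·√n = 0.29 × √215 = 4.2522

δ ≈ 4.252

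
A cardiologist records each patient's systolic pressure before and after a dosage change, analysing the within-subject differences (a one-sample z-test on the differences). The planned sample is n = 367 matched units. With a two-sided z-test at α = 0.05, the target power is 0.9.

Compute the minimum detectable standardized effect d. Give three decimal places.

d ≈ 0.169

Need Φ(δ − 1.960) = 0.9, so δ = 1.960 + 1.282 = 3.242.
(Lower-tail contribution to power is negligible for δ > 0.)
δ = d·√n ⇒ d = δ/√n = 3.242/√367 = 0.1692.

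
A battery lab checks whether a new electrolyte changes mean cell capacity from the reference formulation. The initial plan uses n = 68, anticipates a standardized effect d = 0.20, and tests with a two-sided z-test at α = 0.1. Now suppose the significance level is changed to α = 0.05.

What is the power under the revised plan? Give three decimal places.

δ = d·√n = 0.20 × √68 = 1.6492 (unchanged). New critical value: z_{0.025} = 1.960.
Revised power = Φ(δ − 1.960) + Φ(−δ − 1.960) = Φ(-0.311) + Φ(-3.609) = 0.3780 + 0.0002 = 0.3782.

Power ≈ 0.378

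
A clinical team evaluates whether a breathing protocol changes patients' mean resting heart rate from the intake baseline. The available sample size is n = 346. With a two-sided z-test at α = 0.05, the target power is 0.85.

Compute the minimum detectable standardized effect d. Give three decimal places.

d ≈ 0.161

Required noncentrality: δ = z_{0.025} + z_{0.15} = 1.960 + 1.036 = 2.996.
(The second rejection-region term Φ(−δ − z_{α/2}) is negligible and dropped.)
δ = d·√n ⇒ d = δ/√n = 2.996/√346 = 0.1611.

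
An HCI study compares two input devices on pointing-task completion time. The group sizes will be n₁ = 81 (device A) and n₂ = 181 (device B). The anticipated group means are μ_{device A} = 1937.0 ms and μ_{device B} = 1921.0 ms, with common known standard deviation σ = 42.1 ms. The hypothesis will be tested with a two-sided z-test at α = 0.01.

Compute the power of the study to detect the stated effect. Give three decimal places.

Standardized effect: d = |μ_{device A} − μ_{device B}| / σ = |1937.0 − 1921.0| / 42.1 = 0.3800
Noncentrality parameter: λ = d / √(1/n₁ + 1/n₂) = 0.3800 / √(1/81 + 1/181) = 2.8429
Two-sided α = 0.01 → critical value z_{0.005} = 2.576.
Power = Φ(λ − 2.576) + Φ(−λ − 2.576) = Φ(0.267) + Φ(-5.419) = 0.6053 + 0.0000 = 0.6053.

Power ≈ 0.605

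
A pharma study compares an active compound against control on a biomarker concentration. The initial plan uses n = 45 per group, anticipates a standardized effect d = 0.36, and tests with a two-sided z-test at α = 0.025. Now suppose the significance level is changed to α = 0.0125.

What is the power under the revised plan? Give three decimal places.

Power ≈ 0.215

δ = d·√(n/2) = 0.36 × √(45/2) = 1.7076 (unchanged). New critical value: z_{0.0063} = 2.498.
Revised power = Φ(δ − 2.498) + Φ(−δ − 2.498) = Φ(-0.790) + Φ(-4.205) = 0.2147 + 0.0000 = 0.2148.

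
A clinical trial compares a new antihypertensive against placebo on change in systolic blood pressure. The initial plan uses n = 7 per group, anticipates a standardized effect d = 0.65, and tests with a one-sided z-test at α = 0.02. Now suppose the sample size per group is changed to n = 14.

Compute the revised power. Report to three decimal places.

With n = 14 per group: δ = d·√(n/2) = 0.65 × √(14/2) = 1.7197. Critical value z_{0.02} = 2.054.
Revised power = P(Z > 2.054 − δ) = Φ(-0.334) = 0.3692.

Power ≈ 0.369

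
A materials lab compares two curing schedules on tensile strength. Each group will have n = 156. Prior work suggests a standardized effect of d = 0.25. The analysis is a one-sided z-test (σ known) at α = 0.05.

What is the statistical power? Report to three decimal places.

Noncentrality parameter: δ = d·√(n/2) = 0.25 × √(156/2) = 2.2079
One-sided α = 0.05 → critical value z_{0.05} = 1.645.
Power = P(Z > 1.645 − δ) = Φ(0.563) = 0.7133.

Power ≈ 0.713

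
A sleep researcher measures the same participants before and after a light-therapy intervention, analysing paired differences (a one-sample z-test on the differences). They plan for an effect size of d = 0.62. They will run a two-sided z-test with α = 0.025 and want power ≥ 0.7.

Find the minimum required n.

n = 20

For power 0.7 need Φ(δ − z_{0.0125}) = 0.7, so δ = z_{0.0125} + z_{0.30} = 2.241 + 0.524 = 2.766.
(The Φ(−δ − z_{α/2}) term is vanishingly small for δ > 0 and is dropped in the standard sample-size formula.)
δ = d·√n ⇒ n = (δ/d)² = (2.766 / 0.62)² = 19.90.
Round up to the next whole unit.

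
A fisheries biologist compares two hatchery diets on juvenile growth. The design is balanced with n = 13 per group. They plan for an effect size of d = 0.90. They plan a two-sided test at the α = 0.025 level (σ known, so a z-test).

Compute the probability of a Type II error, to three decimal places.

Noncentrality parameter: δ = d·√(n/2) = 0.90 × √(13/2) = 2.2946
Critical value for a two-sided test at α = 0.025: z_{α/2} = 2.241.
Power = Φ(δ − 2.241) + Φ(−δ − 2.241) = Φ(0.053) + Φ(-4.536) = 0.5212 + 0.0000 = 0.5212.
Type II error: β = 1 − power = 1 − 0.5212 = 0.4788.

β ≈ 0.479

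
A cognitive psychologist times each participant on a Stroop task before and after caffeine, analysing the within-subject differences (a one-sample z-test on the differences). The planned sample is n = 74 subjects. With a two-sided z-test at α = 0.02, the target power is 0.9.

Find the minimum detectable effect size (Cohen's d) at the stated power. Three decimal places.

Required noncentrality: δ = z_{0.01} + z_{0.10} = 2.326 + 1.282 = 3.608.
(Lower-tail contribution to power is negligible for δ > 0.)
δ = d·√n ⇒ d = δ/√n = 3.608/√74 = 0.4194.

d ≈ 0.419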